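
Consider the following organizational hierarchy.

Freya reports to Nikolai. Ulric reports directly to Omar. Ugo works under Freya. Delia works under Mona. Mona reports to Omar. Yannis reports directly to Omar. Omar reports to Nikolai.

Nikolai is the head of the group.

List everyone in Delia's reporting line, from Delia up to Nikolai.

Delia -> Mona -> Omar -> Nikolai

Delia reports to Mona. Mona reports to Omar. Omar reports to Nikolai. Nikolai is at the top.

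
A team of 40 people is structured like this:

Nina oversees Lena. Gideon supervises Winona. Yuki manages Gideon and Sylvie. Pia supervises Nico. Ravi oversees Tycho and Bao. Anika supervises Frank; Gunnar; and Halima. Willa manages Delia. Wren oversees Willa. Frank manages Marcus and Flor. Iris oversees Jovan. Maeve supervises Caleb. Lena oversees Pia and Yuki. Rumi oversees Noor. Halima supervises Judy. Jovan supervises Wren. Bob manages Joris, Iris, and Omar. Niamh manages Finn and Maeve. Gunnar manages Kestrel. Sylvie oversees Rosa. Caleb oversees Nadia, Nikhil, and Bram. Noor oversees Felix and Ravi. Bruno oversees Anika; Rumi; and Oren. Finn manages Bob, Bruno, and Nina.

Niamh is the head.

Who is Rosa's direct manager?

Sylvie

Rosa reports directly to Sylvie.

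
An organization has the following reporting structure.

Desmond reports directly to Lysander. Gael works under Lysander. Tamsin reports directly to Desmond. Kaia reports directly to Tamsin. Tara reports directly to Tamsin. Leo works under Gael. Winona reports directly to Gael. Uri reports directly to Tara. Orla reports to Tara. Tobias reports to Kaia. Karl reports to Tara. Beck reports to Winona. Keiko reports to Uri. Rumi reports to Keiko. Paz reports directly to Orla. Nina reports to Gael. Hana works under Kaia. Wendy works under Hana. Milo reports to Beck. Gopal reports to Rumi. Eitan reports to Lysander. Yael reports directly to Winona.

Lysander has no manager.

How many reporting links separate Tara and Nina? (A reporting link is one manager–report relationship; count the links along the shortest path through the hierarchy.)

Tara is 3 levels below Lysander, and Nina is 2 levels below Lysander (their lowest common manager). The shortest path runs up from Tara to Lysander and back down to Nina: 3 + 2 = 5 links.

5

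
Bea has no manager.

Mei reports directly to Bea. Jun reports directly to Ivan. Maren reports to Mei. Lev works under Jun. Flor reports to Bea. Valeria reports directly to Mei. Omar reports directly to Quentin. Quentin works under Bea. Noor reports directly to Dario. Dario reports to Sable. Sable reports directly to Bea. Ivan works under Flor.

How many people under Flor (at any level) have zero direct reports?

The only person in Flor's organization with no one reporting to them is Lev. That is 1.

1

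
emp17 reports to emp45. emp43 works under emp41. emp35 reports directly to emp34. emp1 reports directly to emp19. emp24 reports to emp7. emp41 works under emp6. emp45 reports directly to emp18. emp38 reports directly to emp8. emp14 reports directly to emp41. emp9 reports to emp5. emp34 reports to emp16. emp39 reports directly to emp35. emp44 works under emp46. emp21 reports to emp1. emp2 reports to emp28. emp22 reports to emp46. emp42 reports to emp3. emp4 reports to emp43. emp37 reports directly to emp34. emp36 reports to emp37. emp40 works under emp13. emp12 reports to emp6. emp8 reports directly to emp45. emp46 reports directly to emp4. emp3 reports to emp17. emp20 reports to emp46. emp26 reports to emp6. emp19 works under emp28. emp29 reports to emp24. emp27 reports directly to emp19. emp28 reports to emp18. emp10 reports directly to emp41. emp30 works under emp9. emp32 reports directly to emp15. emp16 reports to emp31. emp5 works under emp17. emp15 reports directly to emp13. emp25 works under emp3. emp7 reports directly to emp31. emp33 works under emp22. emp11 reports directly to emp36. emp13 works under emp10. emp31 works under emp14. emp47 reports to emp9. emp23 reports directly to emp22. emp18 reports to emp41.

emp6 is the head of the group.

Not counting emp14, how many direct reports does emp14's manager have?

emp14 reports to emp41. emp41's other direct reports are emp18, emp43, emp10 — 3 peers.

3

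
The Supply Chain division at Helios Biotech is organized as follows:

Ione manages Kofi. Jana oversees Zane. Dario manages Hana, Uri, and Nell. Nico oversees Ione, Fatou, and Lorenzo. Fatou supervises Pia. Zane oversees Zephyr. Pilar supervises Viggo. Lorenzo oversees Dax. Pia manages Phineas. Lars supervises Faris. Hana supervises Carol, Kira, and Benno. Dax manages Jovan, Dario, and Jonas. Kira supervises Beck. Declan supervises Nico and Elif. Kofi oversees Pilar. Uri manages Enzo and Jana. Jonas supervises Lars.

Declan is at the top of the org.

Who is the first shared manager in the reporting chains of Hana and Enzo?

Dario

Hana's chain of managers is Dario, Dax, Lorenzo, Nico, Declan. Enzo's chain of managers is Uri, Dario, Dax, Lorenzo, Nico, Declan. The first manager that appears in both chains is Dario.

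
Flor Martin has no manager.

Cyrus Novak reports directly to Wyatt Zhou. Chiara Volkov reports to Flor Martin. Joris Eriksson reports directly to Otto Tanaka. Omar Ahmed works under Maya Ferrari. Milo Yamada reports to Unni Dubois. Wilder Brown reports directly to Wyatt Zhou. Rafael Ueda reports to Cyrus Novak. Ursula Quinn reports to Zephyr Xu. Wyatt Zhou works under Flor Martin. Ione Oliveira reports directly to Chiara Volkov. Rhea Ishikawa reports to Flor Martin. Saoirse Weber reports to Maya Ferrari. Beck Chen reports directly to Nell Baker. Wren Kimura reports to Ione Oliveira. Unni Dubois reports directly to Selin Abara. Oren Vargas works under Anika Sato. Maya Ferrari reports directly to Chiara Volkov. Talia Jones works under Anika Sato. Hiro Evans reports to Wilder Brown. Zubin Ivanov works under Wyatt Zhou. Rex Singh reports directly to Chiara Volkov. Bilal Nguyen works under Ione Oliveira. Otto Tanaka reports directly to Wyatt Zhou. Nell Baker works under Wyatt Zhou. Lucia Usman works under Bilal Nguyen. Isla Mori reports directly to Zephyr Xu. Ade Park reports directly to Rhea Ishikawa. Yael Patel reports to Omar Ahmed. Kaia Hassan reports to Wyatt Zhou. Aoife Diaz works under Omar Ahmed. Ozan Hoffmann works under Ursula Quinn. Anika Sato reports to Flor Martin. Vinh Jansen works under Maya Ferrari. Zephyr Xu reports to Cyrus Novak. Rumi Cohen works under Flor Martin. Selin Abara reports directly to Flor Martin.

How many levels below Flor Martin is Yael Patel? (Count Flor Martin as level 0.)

Chain from Yael Patel up to Flor Martin: Yael Patel → Omar Ahmed → Maya Ferrari → Chiara Volkov → Flor Martin. That is 4 steps up, so Yael Patel is 4 levels below Flor Martin.

4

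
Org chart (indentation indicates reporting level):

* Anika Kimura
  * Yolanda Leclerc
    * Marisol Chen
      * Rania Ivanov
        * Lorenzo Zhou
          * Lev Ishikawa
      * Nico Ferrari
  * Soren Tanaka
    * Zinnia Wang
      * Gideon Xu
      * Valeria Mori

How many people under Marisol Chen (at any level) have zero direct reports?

The people in Marisol Chen's organization with no one reporting to them are Nico Ferrari, Lev Ishikawa. That is 2.

2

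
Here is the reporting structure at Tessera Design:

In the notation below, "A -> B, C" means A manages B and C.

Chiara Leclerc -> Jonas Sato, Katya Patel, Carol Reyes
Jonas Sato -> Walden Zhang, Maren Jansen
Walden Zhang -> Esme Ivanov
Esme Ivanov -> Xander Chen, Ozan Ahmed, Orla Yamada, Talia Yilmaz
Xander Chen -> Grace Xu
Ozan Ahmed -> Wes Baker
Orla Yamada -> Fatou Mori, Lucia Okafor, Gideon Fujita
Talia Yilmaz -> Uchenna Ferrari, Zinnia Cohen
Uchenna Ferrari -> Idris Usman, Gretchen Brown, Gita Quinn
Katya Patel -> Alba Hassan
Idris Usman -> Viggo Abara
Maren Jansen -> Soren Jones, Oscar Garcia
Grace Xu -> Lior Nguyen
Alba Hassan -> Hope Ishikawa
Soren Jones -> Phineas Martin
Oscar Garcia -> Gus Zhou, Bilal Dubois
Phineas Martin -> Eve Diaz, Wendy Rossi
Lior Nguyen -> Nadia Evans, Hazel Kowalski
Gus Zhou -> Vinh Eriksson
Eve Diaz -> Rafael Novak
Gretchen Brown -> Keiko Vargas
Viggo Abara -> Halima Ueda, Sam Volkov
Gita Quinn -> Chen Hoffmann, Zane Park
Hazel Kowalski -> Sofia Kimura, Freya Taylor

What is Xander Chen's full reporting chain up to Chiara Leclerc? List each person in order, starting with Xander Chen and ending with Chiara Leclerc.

Xander Chen reports to Esme Ivanov. Esme Ivanov reports to Walden Zhang. Walden Zhang reports to Jonas Sato. Jonas Sato reports to Chiara Leclerc. Chiara Leclerc is at the top.

Xander Chen -> Esme Ivanov -> Walden Zhang -> Jonas Sato -> Chiara Leclerc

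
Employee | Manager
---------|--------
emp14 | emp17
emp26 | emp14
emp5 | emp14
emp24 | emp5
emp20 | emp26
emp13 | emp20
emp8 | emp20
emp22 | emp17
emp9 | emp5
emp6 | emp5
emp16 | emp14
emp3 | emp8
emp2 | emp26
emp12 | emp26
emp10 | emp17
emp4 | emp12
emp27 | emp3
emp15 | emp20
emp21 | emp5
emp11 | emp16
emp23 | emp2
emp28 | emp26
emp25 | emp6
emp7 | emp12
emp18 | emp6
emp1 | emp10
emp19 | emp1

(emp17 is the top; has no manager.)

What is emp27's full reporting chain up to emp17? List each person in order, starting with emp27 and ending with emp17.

emp27 reports to emp3. emp3 reports to emp8. emp8 reports to emp20. emp20 reports to emp26. emp26 reports to emp14. emp14 reports to emp17. emp17 is at the top.

emp27 -> emp3 -> emp8 -> emp20 -> emp26 -> emp14 -> emp17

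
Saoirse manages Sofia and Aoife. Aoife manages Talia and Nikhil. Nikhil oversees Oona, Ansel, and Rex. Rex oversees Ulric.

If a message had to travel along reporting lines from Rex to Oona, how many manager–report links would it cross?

2

Rex is 1 level below Nikhil, and Oona is 1 level below Nikhil (their lowest common manager). The shortest path runs up from Rex to Nikhil and back down to Oona: 1 + 1 = 2 links.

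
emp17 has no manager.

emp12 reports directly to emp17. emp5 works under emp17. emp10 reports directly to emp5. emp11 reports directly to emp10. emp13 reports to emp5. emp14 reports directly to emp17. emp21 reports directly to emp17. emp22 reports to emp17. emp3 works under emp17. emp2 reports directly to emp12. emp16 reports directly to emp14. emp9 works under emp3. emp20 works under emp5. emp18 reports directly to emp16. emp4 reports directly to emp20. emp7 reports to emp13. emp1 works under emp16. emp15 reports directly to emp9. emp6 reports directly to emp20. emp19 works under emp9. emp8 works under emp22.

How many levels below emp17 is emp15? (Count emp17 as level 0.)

Chain from emp15 up to emp17: emp15 → emp9 → emp3 → emp17. That is 3 steps up, so emp15 is 3 levels below emp17.

3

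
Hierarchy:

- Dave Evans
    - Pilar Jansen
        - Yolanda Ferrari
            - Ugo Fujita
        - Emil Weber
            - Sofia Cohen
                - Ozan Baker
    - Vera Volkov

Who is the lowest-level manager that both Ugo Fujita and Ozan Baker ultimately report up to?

Ugo Fujita's chain of managers is Yolanda Ferrari, Pilar Jansen, Dave Evans. Ozan Baker's chain of managers is Sofia Cohen, Emil Weber, Pilar Jansen, Dave Evans. The first manager that appears in both chains is Pilar Jansen.

Pilar Jansen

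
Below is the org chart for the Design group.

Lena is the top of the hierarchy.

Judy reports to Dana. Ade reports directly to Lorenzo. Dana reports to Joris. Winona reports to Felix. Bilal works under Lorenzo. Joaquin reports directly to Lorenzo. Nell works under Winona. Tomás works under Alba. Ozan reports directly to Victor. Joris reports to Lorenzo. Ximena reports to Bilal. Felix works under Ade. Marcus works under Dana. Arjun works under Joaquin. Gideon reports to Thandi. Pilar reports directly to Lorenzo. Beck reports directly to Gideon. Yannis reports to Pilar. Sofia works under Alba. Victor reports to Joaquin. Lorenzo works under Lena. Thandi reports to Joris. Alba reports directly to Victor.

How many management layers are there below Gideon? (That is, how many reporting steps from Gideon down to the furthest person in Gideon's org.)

1

The longest chain under Gideon runs Gideon → Beck, which is 1 level below Gideon.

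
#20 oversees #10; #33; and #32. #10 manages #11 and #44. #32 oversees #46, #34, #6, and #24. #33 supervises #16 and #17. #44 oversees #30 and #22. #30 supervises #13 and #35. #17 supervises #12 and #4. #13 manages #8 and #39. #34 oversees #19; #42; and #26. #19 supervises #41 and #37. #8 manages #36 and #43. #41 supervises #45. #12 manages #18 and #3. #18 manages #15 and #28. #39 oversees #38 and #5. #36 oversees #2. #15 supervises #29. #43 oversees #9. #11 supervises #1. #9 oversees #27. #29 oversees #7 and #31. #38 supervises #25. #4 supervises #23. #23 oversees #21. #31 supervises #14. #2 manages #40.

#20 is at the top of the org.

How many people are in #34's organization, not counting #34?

6

#34 directly manages #19, #42, #26. Under #19: #37, #41, #45 (3). #42 has no reports. #26 has no reports. So #34's organization is 3 direct reports plus everyone under them: 4 + 1 + 1 = 6.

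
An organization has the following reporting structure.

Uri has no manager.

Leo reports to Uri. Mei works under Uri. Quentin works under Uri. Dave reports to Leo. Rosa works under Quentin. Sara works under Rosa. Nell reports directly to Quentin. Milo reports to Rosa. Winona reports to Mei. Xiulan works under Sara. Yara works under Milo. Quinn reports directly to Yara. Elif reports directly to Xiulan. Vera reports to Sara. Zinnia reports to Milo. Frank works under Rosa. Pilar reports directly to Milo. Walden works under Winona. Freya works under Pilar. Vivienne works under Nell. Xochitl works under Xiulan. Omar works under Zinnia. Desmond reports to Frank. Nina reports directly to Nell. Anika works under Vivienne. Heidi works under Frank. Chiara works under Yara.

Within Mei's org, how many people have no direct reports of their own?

The only person in Mei's organization with no one reporting to them is Walden. That is 1.

1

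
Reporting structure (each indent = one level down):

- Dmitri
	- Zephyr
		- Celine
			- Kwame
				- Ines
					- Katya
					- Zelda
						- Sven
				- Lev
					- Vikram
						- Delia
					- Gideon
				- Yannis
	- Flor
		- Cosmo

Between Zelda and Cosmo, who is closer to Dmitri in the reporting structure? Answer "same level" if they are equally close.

Cosmo

Zelda is 5 levels below Dmitri; Cosmo is 2. Cosmo is higher.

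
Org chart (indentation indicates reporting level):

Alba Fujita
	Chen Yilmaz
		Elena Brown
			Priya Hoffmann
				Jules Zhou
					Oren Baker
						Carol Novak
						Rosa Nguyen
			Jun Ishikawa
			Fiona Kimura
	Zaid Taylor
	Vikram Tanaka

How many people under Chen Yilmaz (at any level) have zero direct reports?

The people in Chen Yilmaz's organization with no one reporting to them are Fiona Kimura, Jun Ishikawa, Rosa Nguyen, Carol Novak. That is 4.

4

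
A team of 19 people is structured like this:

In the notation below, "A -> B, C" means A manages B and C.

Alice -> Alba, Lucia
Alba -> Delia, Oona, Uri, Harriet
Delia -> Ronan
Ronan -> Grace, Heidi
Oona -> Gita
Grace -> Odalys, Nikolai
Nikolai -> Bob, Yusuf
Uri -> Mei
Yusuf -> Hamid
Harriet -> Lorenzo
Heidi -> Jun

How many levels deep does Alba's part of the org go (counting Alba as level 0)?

The longest chain under Alba runs Alba → Delia → Ronan → Grace → Nikolai → Yusuf → Hamid, which is 6 levels below Alba.

6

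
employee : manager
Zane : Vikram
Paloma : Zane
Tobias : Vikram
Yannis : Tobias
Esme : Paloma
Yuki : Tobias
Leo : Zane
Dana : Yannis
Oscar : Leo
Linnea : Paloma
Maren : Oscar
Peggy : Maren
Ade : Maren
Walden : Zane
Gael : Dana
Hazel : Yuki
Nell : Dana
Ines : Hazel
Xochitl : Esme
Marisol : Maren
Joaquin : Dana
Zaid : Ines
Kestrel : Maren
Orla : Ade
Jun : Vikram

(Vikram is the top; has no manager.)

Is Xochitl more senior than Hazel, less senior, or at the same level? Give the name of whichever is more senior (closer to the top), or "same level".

Hazel

Xochitl is 4 levels below Vikram; Hazel is 3. Hazel is higher.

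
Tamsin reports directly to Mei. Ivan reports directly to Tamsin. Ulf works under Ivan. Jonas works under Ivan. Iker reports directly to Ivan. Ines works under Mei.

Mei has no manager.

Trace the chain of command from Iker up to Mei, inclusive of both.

Iker reports to Ivan. Ivan reports to Tamsin. Tamsin reports to Mei. Mei is at the top.

Iker -> Ivan -> Tamsin -> Mei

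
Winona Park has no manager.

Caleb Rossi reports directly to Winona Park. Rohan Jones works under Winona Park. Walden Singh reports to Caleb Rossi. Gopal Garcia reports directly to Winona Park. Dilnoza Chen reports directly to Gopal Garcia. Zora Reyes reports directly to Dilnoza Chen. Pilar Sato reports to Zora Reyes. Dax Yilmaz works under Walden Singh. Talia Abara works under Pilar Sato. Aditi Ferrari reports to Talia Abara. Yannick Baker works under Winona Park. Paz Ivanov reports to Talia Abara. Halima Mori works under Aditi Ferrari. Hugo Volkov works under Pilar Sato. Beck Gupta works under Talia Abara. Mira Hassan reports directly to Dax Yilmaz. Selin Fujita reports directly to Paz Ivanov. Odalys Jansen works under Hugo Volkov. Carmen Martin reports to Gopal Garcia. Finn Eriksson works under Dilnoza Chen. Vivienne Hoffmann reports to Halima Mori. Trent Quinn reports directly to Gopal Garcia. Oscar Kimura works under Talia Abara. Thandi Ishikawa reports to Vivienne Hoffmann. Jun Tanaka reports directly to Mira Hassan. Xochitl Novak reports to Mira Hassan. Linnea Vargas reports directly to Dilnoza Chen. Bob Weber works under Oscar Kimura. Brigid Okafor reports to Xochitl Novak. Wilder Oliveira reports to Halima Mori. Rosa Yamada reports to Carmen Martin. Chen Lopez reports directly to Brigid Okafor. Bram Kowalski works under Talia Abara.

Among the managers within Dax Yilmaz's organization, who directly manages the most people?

Mira Hassan

Direct-report counts within Dax Yilmaz's organization: Dax Yilmaz has 1; Mira Hassan has 2; Xochitl Novak has 1; Brigid Okafor has 1. The largest is 2, held by Mira Hassan.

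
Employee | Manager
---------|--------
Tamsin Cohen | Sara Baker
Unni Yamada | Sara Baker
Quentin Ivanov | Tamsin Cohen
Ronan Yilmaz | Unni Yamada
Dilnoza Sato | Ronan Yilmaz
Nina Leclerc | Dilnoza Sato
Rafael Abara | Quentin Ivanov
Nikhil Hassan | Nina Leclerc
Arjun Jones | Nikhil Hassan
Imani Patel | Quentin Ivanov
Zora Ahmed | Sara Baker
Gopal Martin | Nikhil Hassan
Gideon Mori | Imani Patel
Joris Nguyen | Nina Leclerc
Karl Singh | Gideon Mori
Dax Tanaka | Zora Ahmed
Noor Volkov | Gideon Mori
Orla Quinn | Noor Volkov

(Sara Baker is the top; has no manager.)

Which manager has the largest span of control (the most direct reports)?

Sara Baker

Direct-report counts: Sara Baker has 3; Zora Ahmed has 1; Unni Yamada has 1; Ronan Yilmaz has 1; Dilnoza Sato has 1; Nina Leclerc has 2; Nikhil Hassan has 2; Tamsin Cohen has 1; Quentin Ivanov has 2; Imani Patel has 1; Gideon Mori has 2; Noor Volkov has 1. The largest is 3, held by Sara Baker.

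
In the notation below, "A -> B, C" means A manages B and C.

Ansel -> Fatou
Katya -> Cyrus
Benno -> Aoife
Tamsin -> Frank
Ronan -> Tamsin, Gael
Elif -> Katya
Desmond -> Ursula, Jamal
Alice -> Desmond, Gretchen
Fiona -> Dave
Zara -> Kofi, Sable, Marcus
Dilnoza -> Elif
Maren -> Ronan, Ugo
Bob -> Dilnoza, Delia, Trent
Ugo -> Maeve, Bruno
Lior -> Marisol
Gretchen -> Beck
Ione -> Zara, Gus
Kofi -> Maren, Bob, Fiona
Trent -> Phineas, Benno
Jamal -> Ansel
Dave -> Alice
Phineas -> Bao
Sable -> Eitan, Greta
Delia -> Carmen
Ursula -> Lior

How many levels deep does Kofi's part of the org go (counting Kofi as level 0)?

7

The longest chain under Kofi runs Kofi → Fiona → Dave → Alice → Desmond → Jamal → Ansel → Fatou, which is 7 levels below Kofi.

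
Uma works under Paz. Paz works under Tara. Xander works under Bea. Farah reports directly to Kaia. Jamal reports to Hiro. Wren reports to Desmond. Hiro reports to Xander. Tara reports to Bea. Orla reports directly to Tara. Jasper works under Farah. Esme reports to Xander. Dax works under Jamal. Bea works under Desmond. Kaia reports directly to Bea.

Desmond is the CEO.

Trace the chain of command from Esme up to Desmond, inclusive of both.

Esme reports to Xander. Xander reports to Bea. Bea reports to Desmond. Desmond is at the top.

Esme -> Xander -> Bea -> Desmond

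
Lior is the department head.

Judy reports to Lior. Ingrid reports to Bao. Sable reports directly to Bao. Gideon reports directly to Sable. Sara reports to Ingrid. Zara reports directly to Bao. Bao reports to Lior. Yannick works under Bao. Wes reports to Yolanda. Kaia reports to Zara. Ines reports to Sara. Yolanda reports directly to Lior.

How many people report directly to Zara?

Zara directly manages Kaia. That is 1 direct report.

1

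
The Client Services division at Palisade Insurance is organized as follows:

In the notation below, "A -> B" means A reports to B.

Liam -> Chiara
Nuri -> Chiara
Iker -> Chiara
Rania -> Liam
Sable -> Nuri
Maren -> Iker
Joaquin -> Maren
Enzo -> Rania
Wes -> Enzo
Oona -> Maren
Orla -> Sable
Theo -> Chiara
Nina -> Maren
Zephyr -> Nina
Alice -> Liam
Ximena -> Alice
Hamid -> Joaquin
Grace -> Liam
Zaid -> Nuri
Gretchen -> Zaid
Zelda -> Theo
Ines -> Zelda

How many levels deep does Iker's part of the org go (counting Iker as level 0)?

3

The longest chain under Iker runs Iker → Maren → Nina → Zephyr, which is 3 levels below Iker.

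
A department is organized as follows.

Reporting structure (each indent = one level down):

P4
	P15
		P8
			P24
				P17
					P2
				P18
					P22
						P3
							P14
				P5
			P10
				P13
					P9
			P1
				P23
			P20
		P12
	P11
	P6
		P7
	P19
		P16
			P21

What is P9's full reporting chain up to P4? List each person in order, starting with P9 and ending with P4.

P9 reports to P13. P13 reports to P10. P10 reports to P8. P8 reports to P15. P15 reports to P4. P4 is at the top.

P9 -> P13 -> P10 -> P8 -> P15 -> P4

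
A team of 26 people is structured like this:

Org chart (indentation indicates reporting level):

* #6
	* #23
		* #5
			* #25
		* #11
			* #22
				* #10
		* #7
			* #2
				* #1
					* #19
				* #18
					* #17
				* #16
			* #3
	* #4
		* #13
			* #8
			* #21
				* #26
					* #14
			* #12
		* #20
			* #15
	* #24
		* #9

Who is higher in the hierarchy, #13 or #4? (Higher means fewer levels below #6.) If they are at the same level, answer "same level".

#13 is 2 levels below #6; #4 is 1. #4 is higher.

#4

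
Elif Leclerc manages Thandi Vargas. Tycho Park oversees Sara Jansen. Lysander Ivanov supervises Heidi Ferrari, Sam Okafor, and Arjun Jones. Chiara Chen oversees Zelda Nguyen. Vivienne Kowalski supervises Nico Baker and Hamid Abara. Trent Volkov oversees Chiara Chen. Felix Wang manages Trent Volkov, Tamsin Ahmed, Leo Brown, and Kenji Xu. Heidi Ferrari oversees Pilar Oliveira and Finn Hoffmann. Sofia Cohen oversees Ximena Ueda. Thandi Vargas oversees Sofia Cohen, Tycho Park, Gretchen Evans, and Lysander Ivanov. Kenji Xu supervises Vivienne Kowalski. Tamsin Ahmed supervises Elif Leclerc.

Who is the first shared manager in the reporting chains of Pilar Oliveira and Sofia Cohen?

Pilar Oliveira's chain of managers is Heidi Ferrari, Lysander Ivanov, Thandi Vargas, Elif Leclerc, Tamsin Ahmed, Felix Wang. Sofia Cohen's chain of managers is Thandi Vargas, Elif Leclerc, Tamsin Ahmed, Felix Wang. The first manager that appears in both chains is Thandi Vargas.

Thandi Vargas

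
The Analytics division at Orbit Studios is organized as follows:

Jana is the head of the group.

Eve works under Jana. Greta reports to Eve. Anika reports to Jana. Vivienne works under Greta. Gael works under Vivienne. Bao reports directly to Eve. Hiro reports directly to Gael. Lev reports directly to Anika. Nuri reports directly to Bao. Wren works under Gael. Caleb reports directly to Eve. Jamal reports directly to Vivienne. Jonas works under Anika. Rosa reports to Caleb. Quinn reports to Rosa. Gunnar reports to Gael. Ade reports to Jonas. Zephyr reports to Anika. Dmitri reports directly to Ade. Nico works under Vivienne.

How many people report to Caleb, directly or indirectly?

2

Caleb directly manages Rosa. Under Rosa: Quinn (1). That's 2 in total.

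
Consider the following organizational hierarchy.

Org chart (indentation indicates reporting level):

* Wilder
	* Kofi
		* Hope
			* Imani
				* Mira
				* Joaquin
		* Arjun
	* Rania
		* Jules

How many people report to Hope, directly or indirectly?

Hope directly manages Imani. Under Imani: Joaquin, Mira (2). That's 3 in total.

3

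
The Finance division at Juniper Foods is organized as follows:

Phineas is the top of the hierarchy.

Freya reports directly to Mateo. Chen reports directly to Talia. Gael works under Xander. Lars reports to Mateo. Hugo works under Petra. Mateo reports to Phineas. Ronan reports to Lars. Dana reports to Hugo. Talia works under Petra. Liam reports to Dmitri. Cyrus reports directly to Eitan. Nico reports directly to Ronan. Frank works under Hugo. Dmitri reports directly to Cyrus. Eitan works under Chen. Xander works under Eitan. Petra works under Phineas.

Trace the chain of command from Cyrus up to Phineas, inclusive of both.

Cyrus -> Eitan -> Chen -> Talia -> Petra -> Phineas

Cyrus reports to Eitan. Eitan reports to Chen. Chen reports to Talia. Talia reports to Petra. Petra reports to Phineas. Phineas is at the top.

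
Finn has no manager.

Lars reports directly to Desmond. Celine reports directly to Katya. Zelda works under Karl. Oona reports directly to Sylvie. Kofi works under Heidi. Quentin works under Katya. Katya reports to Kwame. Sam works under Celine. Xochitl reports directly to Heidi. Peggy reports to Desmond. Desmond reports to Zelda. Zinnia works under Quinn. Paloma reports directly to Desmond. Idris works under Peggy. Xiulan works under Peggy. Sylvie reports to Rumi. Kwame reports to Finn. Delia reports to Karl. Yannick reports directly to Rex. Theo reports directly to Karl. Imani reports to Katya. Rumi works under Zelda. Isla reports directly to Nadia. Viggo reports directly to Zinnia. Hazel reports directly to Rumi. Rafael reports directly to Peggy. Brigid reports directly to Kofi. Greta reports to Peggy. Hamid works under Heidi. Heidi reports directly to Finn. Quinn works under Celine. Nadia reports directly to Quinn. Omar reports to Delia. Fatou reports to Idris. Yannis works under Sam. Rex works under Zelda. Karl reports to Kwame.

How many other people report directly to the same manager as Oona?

Oona reports to Sylvie, and Sylvie has no other direct reports. Oona has 0 peers.

0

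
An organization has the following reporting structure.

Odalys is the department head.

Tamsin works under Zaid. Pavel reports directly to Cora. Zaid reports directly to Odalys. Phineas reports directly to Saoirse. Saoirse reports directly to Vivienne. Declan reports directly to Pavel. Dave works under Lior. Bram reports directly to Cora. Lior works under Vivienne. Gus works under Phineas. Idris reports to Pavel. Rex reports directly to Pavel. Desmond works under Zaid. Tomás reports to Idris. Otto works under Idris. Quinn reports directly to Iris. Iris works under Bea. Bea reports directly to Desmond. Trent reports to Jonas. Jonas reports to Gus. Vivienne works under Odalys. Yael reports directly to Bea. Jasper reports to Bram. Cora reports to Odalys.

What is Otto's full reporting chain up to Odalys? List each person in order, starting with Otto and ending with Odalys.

Otto -> Idris -> Pavel -> Cora -> Odalys

Otto reports to Idris. Idris reports to Pavel. Pavel reports to Cora. Cora reports to Odalys. Odalys is at the top.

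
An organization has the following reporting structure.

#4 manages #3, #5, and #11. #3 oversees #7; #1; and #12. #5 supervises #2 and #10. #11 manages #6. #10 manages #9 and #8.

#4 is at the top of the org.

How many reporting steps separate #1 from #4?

Chain from #1 up to #4: #1 → #3 → #4. That is 2 steps up, so #1 is 2 levels below #4.

2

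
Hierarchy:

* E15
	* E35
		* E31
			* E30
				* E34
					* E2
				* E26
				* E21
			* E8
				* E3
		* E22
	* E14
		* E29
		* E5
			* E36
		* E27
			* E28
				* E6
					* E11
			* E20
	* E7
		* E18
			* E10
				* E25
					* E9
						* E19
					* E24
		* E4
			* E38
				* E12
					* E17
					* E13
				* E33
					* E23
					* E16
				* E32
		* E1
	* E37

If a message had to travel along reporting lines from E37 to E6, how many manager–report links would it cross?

5

E37 is 1 level below E15, and E6 is 4 levels below E15 (their lowest common manager). The shortest path runs up from E37 to E15 and back down to E6: 1 + 4 = 5 links.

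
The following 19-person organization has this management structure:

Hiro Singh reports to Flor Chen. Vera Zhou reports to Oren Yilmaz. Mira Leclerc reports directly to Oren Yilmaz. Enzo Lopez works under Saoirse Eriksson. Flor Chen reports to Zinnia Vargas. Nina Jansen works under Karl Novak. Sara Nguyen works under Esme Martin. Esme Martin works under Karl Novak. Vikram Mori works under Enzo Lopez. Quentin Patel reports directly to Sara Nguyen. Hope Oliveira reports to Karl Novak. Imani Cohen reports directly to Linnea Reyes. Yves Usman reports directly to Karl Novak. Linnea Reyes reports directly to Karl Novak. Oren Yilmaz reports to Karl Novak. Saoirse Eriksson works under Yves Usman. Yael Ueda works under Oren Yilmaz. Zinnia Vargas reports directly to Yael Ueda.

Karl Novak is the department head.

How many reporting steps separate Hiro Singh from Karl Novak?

Chain from Hiro Singh up to Karl Novak: Hiro Singh → Flor Chen → Zinnia Vargas → Yael Ueda → Oren Yilmaz → Karl Novak. That is 5 steps up, so Hiro Singh is 5 levels below Karl Novak.

5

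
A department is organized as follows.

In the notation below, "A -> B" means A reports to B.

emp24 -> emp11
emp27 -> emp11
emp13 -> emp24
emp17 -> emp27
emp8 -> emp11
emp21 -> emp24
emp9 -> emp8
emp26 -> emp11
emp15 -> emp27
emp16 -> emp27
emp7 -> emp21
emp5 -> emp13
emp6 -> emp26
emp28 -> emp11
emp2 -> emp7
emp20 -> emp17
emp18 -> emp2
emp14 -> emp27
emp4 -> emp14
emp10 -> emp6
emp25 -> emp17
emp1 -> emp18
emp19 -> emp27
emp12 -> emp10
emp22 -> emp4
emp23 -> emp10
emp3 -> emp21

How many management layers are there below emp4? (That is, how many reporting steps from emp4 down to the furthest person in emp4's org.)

1

The longest chain under emp4 runs emp4 → emp22, which is 1 level below emp4.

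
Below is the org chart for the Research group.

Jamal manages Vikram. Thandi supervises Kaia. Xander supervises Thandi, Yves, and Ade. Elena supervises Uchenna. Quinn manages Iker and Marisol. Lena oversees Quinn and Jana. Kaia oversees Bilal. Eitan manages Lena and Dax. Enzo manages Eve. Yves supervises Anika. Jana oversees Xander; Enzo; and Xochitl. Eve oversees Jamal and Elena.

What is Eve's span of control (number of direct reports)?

Eve directly manages Jamal, Elena. That is 2 direct reports.

2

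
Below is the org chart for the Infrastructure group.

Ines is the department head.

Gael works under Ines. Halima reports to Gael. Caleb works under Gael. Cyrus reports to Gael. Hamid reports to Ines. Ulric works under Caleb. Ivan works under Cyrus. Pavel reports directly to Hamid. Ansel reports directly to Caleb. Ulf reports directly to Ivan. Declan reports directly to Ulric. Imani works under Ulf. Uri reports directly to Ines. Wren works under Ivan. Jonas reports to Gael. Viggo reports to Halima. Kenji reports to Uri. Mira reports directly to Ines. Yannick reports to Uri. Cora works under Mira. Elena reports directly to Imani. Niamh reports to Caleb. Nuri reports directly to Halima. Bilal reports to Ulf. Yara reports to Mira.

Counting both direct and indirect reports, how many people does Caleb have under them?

4

Caleb directly manages Ulric, Ansel, Niamh. Under Ulric: Declan (1). Ansel has no reports. Niamh has no reports. So Caleb's organization is 3 direct reports plus everyone under them: 2 + 1 + 1 = 4.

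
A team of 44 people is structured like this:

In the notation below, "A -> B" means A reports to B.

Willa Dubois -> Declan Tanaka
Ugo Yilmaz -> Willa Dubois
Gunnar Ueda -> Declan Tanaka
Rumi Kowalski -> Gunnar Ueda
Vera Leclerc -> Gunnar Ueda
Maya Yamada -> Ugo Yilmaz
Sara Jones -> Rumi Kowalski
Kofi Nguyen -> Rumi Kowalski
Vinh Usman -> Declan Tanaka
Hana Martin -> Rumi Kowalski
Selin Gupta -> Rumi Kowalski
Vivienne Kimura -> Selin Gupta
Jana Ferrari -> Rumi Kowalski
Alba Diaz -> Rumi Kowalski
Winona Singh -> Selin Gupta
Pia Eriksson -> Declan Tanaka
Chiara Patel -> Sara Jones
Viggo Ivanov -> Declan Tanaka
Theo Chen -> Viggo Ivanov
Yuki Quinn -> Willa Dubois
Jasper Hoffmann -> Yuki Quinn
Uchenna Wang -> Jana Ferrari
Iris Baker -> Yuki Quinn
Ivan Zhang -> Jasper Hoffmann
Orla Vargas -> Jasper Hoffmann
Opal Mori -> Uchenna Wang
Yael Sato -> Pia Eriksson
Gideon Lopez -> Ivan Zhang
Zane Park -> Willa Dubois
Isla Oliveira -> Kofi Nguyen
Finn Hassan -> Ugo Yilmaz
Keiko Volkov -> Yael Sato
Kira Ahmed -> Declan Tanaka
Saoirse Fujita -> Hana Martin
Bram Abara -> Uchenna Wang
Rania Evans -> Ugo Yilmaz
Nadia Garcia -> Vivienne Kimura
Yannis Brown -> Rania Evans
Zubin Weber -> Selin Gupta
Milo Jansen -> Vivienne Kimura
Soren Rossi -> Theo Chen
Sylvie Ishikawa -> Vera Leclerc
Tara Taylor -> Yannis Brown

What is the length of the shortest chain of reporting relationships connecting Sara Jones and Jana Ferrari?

2

Sara Jones is 1 level below Rumi Kowalski, and Jana Ferrari is 1 level below Rumi Kowalski (their lowest common manager). The shortest path runs up from Sara Jones to Rumi Kowalski and back down to Jana Ferrari: 1 + 1 = 2 links.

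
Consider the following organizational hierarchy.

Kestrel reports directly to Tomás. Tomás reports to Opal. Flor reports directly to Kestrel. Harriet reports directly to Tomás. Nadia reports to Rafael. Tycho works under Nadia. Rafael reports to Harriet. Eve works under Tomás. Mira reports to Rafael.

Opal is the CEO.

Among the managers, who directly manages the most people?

Tomás

Direct-report counts: Opal has 1; Tomás has 3; Kestrel has 1; Harriet has 1; Rafael has 2; Nadia has 1. The largest is 3, held by Tomás.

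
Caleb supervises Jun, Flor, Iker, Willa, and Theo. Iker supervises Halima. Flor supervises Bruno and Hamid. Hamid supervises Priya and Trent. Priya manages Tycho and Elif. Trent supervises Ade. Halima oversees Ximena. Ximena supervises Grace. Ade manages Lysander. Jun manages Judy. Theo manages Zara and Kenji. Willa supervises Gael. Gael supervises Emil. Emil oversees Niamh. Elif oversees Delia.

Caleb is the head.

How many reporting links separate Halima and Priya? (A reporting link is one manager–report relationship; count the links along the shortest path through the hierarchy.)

5

Halima is 2 levels below Caleb, and Priya is 3 levels below Caleb (their lowest common manager). The shortest path runs up from Halima to Caleb and back down to Priya: 2 + 3 = 5 links.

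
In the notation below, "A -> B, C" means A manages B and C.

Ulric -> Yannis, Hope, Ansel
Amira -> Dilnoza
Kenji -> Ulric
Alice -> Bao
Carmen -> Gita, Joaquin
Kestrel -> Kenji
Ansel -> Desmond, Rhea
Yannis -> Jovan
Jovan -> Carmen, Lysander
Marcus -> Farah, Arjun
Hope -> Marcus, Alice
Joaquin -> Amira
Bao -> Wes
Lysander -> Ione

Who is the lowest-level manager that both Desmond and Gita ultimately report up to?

Ulric

Desmond's chain of managers is Ansel, Ulric, Kenji, Kestrel. Gita's chain of managers is Carmen, Jovan, Yannis, Ulric, Kenji, Kestrel. The first manager that appears in both chains is Ulric.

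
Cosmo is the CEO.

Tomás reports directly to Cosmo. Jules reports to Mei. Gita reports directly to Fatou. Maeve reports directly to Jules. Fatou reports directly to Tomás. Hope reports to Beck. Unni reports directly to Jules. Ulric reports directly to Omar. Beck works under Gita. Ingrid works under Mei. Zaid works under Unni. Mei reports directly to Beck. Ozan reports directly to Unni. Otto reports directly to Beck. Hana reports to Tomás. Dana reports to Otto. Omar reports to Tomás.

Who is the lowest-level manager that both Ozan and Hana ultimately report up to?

Ozan's chain of managers is Unni, Jules, Mei, Beck, Gita, Fatou, Tomás, Cosmo. Hana's chain of managers is Tomás, Cosmo. The first manager that appears in both chains is Tomás.

Tomás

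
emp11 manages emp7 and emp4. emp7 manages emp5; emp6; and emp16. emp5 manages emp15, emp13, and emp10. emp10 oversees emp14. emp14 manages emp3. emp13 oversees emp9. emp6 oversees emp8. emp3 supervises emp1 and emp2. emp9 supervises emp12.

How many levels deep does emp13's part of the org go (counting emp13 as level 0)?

2

The longest chain under emp13 runs emp13 → emp9 → emp12, which is 2 levels below emp13.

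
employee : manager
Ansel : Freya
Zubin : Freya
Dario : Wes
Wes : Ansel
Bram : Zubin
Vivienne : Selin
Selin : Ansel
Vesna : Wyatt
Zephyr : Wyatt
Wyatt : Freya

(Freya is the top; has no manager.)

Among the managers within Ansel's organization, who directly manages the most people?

Ansel

Direct-report counts within Ansel's organization: Ansel has 2; Selin has 1; Wes has 1. The largest is 2, held by Ansel.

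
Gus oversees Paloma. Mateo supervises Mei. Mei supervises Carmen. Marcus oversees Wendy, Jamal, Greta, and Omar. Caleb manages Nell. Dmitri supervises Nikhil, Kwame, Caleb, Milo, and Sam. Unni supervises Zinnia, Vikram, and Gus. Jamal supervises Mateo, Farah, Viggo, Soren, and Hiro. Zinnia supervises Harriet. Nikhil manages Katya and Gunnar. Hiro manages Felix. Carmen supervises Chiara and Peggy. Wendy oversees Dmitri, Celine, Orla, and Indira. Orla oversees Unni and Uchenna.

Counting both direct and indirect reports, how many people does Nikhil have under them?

2

Nikhil directly manages Katya, Gunnar. Katya has no reports. Gunnar has no reports. So Nikhil's organization is 2 direct reports plus everyone under them: 1 + 1 = 2.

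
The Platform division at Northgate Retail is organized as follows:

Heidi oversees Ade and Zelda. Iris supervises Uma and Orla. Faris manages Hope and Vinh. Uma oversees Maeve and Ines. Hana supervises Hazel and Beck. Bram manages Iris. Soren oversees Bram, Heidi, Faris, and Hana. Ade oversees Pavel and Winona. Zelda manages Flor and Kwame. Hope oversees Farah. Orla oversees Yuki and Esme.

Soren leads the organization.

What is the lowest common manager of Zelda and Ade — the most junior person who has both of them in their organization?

Heidi

Zelda's chain of managers is Heidi, Soren. Ade's chain of managers is Heidi, Soren. The first manager that appears in both chains is Heidi.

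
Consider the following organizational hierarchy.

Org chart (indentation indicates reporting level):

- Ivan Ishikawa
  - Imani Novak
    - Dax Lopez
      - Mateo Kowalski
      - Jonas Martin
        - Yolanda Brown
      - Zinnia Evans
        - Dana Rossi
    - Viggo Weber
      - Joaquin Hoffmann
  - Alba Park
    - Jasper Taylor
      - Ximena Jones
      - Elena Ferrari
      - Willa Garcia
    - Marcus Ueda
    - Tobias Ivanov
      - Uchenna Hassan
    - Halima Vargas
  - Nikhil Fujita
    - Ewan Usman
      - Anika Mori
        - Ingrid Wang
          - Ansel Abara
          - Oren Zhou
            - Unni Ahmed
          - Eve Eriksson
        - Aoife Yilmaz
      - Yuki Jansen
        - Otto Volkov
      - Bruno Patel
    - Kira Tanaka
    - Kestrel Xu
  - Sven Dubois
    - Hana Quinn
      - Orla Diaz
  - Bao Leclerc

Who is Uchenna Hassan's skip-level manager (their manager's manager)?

Alba Park

Uchenna Hassan reports to Tobias Ivanov, and Tobias Ivanov reports to Alba Park. So Uchenna Hassan's skip-level manager is Alba Park.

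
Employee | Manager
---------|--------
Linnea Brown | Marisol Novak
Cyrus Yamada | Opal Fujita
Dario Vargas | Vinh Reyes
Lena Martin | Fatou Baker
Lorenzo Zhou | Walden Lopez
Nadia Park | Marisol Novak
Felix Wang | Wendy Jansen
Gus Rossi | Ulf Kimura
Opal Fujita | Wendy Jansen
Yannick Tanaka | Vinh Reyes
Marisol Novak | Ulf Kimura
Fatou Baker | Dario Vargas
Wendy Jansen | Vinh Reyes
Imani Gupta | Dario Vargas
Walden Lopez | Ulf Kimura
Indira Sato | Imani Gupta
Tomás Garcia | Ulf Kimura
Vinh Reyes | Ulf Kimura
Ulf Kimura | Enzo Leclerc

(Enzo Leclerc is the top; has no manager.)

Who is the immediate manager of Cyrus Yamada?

Opal Fujita

Cyrus Yamada reports directly to Opal Fujita.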